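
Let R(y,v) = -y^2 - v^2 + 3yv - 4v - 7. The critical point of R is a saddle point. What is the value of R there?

-51/5

∂R/∂y = -2y + 3v = 0 and ∂R/∂v = 3y - 2v - 4 = 0, so (y, v) = (12/5, 8/5).
The Hessian has R_{yy} = -2, R_{vv} = -2, R_{yv} = 3, giving D = -5 < 0, so the point is a saddle point.
R(12/5, 8/5) = -51/5.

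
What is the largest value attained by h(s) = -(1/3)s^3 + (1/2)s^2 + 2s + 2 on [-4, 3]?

70/3

h'(s) = -s^2 + s + 2, which vanishes at s = -1 and s = 2.
Candidates: h(-4) = 70/3; h(-1) = 5/6; h(2) = 16/3; h(3) = 7/2.
The maximum over the interval is 70/3, attained at s = -4.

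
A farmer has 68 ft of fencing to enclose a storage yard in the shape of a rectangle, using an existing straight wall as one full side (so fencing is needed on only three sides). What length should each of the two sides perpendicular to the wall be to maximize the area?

Let the sides perpendicular to the wall have length x and the parallel side y, so 2x + y = 68 and the area is A = xy = x(68 − 2x).
A'(x) = 68 − 4x = 0 gives x = 17, and A''(x) = −4 < 0 confirms a maximum.
Then y = 68 − 2·17 = 34 and A = 578.

17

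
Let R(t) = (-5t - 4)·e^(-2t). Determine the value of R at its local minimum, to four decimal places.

Differentiating with the product rule gives R'(t) = (10t + 3)·e^(-2t). Since e^(-2t) > 0, the only critical point is t = -3/10.
R''(-3/10) has the same sign as 10 > 0, so this is a local minimum.
R(-3/10) = (-5/2)·e^(3/5) ≈ -4.5553.

-4.5553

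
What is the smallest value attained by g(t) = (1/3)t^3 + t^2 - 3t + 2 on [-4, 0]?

The derivative is t^2 + 2t - 3, whose only zero in [-4, 0] is t = -3.
Candidates: g(-4) = 26/3; g(-3) = 11; g(0) = 2.
Hence the absolute minimum is 2 at t = 0.

2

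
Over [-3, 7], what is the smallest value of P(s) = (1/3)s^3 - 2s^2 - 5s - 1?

P'(s) = s^2 - 4s - 5, which vanishes at s = -1 and s = 5.
Evaluating at the critical points and endpoints: P(-3) = -13,  P(-1) = 5/3,  P(5) = -103/3,  P(7) = -59/3.
So the minimum is P(5) = -103/3.

-103/3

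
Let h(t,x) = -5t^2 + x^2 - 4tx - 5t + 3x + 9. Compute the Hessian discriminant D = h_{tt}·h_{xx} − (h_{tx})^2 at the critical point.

∂h/∂t = -10t - 4x - 5 = 0 and ∂h/∂x = -4t + 2x + 3 = 0, so (t, x) = (1/18, -25/18).
The Hessian has h_{tt} = -10, h_{xx} = 2, h_{tx} = -4, giving D = -36 < 0, so the point is a saddle point.
D = (-10)·(2) − (-4)^2 = -36.

-36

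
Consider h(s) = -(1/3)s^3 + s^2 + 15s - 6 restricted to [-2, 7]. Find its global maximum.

Differentiating, h'(s) = -s^2 + 2s + 15; whose only zero in [-2, 7] is s = 5.
Compare values at every candidate in [-2, 7]: h(-2) = -88/3; h(5) = 157/3; h(7) = 101/3.
The maximum over the interval is 157/3, attained at s = 5.

157/3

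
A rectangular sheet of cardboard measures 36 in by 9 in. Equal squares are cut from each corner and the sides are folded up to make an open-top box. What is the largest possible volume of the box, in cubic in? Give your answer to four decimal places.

320.5485

With cut size x, the volume is V(x) = x(36 − 2x)(9 − 2x) for 0 < x < 4.5.
V'(x) = 12x^2 − 180x + 324. Setting V'(x) = 0 gives x ≈ 2.0917 (the root in (0, 4.5)).
V''(x) = 24x − 180 is negative there, so this is the maximum; V ≈ 320.5485.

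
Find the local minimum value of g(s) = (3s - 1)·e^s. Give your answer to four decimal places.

By the product rule, g'(s) = (3s + 2)·e^s. Since e^s > 0, the only critical point is s = -2/3.
g''(-2/3) has the same sign as 3 > 0, so this is a local minimum.
g(-2/3) = (-3)·e^(-2/3) ≈ -1.5403.

-1.5403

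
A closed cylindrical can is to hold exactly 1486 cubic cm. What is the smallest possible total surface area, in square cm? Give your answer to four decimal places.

With radius r and height h, πr²h = 1486 so h = 1486/(πr²), and S(r) = 2πr² + 2πrh = 2πr² + 2·1486/r.
S'(r) = 4πr − 2·1486/r² = 0 ⇒ r³ = 1486/(2π), so r ≈ 6.1841 and h = 2r ≈ 12.3683.
S''(r) = 4π + 4·1486/r³ > 0, so this is the minimum; S ≈ 720.8758.

720.8758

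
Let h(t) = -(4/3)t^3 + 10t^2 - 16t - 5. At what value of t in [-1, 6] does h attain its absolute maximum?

-1

Differentiating, h'(t) = -4t^2 + 20t - 16; which vanishes at t = 1 and t = 4.
Evaluating at the critical points and endpoints: h(-1) = 67/3; h(1) = -37/3; h(4) = 17/3; h(6) = -29.
The maximum over the interval is 67/3, attained at t = -1.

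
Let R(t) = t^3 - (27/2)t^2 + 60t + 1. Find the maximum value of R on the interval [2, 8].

129

The derivative is 3t^2 - 27t + 60, which vanishes at t = 4 and t = 5.
Compare values at every candidate in [2, 8]: R(2) = 75,  R(4) = 89,  R(5) = 177/2,  R(8) = 129.
Hence the absolute maximum is 129 at t = 8.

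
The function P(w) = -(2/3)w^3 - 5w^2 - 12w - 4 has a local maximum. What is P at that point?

P'(w) = -2w^2 - 10w - 12. Setting P'(w) = 0 gives w ∈ {-3, -2}.
Second-derivative test with P''(w) = -4w - 10: P''(-3) = 2 > 0 ⇒ local minimum; P''(-2) = -2 < 0 ⇒ local maximum.
The local maximum is P(-2) = 16/3.

16/3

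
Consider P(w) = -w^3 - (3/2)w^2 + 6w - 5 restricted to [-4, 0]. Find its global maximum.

Differentiating, P'(w) = -3w^2 - 3w + 6; whose only zero in [-4, 0] is w = -2.
Compare values at every candidate in [-4, 0]: P(-4) = 11, P(-2) = -15, P(0) = -5.
Hence the absolute maximum is 11 at w = -4.

11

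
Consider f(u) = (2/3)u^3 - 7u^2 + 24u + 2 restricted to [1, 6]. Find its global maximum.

38

The derivative is 2u^2 - 14u + 24, which vanishes at u = 3 and u = 4.
Compare values at every candidate in [1, 6]: f(1) = 59/3; f(3) = 29; f(4) = 86/3; f(6) = 38.
Hence the absolute maximum is 38 at u = 6.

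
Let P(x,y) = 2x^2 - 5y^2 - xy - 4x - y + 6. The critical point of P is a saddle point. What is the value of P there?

172/41

∂P/∂x = 4x - y - 4 = 0 and ∂P/∂y = -x - 10y - 1 = 0, so (x, y) = (39/41, -8/41).
The Hessian has P_{xx} = 4, P_{yy} = -10, P_{xy} = -1, giving D = -41 < 0, so the point is a saddle point.
P(39/41, -8/41) = 172/41.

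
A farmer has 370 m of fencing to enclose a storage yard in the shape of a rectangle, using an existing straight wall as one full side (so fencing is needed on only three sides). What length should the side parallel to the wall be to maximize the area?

185

Let the sides perpendicular to the wall have length x and the parallel side y, so 2x + y = 370 and the area is A = xy = x(370 − 2x).
A'(x) = 370 − 4x = 0 gives x = 185/2, and A''(x) = −4 < 0 confirms a maximum.
Then y = 370 − 2·185/2 = 185 and A = 34225/2.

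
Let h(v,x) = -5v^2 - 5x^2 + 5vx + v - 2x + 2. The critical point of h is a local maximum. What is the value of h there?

11/5

∂h/∂v = -10v + 5x + 1 = 0 and ∂h/∂x = 5v - 10x - 2 = 0, so (v, x) = (0, -1/5).
The Hessian has h_{vv} = -10, h_{xx} = -10, h_{vx} = 5, giving D = 75 > 0 with h_{vv} < 0, so the point is a local maximum.
h(0, -1/5) = 11/5.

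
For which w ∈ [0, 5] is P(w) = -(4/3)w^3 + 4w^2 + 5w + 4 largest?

5/2

The derivative is -4w^2 + 8w + 5, whose only zero in [0, 5] is w = 5/2.
Compare values at every candidate in [0, 5]: P(0) = 4; P(5/2) = 62/3; P(5) = -113/3.
The maximum over the interval is 62/3, attained at w = 5/2.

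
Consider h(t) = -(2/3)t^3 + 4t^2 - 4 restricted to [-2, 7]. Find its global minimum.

-110/3

Differentiating, h'(t) = -2t^2 + 8t; which vanishes at t = 0 and t = 4.
Candidates: h(-2) = 52/3, h(0) = -4, h(4) = 52/3, h(7) = -110/3.
The minimum over the interval is -110/3, attained at t = 7.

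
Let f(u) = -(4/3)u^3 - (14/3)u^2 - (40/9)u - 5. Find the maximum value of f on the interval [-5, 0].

Differentiating, f'(u) = -4u^2 - (28/3)u - 40/9; which vanishes at u = -5/3 and u = -2/3.
Candidates: f(-5) = 605/9,  f(-5/3) = -355/81,  f(-2/3) = -301/81,  f(0) = -5.
The maximum over the interval is 605/9, attained at u = -5.

605/9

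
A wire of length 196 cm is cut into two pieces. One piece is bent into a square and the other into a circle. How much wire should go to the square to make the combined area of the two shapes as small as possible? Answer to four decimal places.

Let x be the length used for the square. Square side x/4; circle radius (196−x)/(2π).
A(x) = (x/4)² + π·((196−x)/(2π))² = x²/16 + (196−x)²/(4π) for 0 ≤ x ≤ 196. A'(x) = x/8 − (196−x)/(2π) = 0 gives x = 4·196/(π+4) ≈ 109.7794.
A'' = 1/8 + 1/(2π) > 0, so this gives the minimum combined area; x ≈ 109.7794 cm to the square.

109.7794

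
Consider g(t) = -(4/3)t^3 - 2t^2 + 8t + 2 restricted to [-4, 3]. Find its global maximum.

70/3

Differentiating, g'(t) = -4t^2 - 4t + 8; which vanishes at t = -2 and t = 1.
Compare values at every candidate in [-4, 3]: g(-4) = 70/3; g(-2) = -34/3; g(1) = 20/3; g(3) = -28.
So the maximum is g(-4) = 70/3.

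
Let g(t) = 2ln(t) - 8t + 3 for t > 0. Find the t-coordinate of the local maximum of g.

1/4

g'(t) = 2/t − 8 = 0 gives t = 1/4.
g''(t) = -2/t², which is negative for t > 0, so this is a local maximum.
g(1/4) = 2·ln(1/4) - 2 + 3 ≈ -1.7726.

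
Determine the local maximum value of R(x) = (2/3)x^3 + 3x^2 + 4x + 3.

5/3

R'(x) = 2x^2 + 6x + 4. Setting R'(x) = 0 gives x ∈ {-2, -1}.
R''(x) = 4x + 6. R''(-2) = -2 < 0 ⇒ local maximum; R''(-1) = 2 > 0 ⇒ local minimum.
Thus R has its local maximum at x = -2, with value 5/3.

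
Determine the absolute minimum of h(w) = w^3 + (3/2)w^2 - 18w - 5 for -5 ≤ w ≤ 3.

-27

Differentiating, h'(w) = 3w^2 + 3w - 18; which vanishes at w = -3 and w = 2.
Evaluating at the critical points and endpoints: h(-5) = -5/2,  h(-3) = 71/2,  h(2) = -27,  h(3) = -37/2.
Hence the absolute minimum is -27 at w = 2.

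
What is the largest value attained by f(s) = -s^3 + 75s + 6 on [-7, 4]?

Differentiating, f'(s) = -3s^2 + 75; whose only zero in [-7, 4] is s = -5.
Candidates: f(-7) = -176, f(-5) = -244, f(4) = 242.
The maximum over the interval is 242, attained at s = 4.

242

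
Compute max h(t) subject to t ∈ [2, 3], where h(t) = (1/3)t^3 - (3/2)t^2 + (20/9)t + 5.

h'(t) = t^2 - 3t + 20/9, which has no zeros in [2, 3].
Compare values at every candidate in [2, 3]: h(2) = 55/9, h(3) = 43/6.
Hence the absolute maximum is 43/6 at t = 3.

43/6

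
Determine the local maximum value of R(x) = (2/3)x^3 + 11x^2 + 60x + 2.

-106

R'(x) = 2x^2 + 22x + 60 = 0 at x = -6, -5.
Since R''(x) = 4x + 22, we get R''(-6) = -2 < 0 ⇒ local maximum; R''(-5) = 2 > 0 ⇒ local minimum.
Thus R has its local maximum at x = -6, with value -106.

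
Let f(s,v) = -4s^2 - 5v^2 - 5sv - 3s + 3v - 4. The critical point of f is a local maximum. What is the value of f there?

-94/55

∂f/∂s = -8s - 5v - 3 = 0 and ∂f/∂v = -5s - 10v + 3 = 0, so (s, v) = (-9/11, 39/55).
The Hessian has f_{ss} = -8, f_{vv} = -10, f_{sv} = -5, giving D = 55 > 0 with f_{ss} < 0, so the point is a local maximum.
f(-9/11, 39/55) = -94/55.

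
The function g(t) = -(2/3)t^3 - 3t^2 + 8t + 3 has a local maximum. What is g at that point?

22/3

g'(t) = -2t^2 - 6t + 8. Setting g'(t) = 0 gives t ∈ {-4, 1}.
g''(t) = -4t - 6. g''(-4) = 10 > 0 ⇒ local minimum; g''(1) = -10 < 0 ⇒ local maximum.
So the local maximum value is g(1) = 22/3.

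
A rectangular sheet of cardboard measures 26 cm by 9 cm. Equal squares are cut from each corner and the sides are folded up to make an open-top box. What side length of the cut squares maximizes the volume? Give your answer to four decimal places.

With cut size x, the volume is V(x) = x(26 − 2x)(9 − 2x) for 0 < x < 4.5.
V'(x) = 12x^2 − 140x + 234. Setting V'(x) = 0 gives x ≈ 2.0218 (the root in (0, 4.5)).
V''(x) = 24x − 140 is negative there, so this is the maximum; V ≈ 220.0218.

2.0218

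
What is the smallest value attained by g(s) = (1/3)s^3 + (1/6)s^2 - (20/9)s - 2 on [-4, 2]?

Differentiating, g'(s) = s^2 + (1/3)s - 20/9; which vanishes at s = -5/3 and s = 4/3.
Candidates: g(-4) = -106/9; g(-5/3) = 101/162; g(4/3) = -314/81; g(2) = -28/9.
So the minimum is g(-4) = -106/9.

-106/9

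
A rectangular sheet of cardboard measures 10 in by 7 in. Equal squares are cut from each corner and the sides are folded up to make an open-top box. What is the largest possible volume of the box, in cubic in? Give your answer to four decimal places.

With cut size x, the volume is V(x) = x(10 − 2x)(7 − 2x) for 0 < x < 3.5.
V'(x) = 12x^2 − 68x + 70. Setting V'(x) = 0 gives x ≈ 1.3520 (the root in (0, 3.5)).
V''(x) = 24x − 68 is negative there, so this is the maximum; V ≈ 42.3766.

42.3766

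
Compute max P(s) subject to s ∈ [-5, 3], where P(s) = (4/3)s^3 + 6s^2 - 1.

89

Differentiating, P'(s) = 4s^2 + 12s; which vanishes at s = -3 and s = 0.
Compare values at every candidate in [-5, 3]: P(-5) = -53/3, P(-3) = 17, P(0) = -1, P(3) = 89.
The maximum over the interval is 89, attained at s = 3.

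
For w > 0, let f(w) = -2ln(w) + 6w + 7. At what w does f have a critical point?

f'(w) = -2/w + 6 = 0 gives w = 1/3.
f''(w) = 2/w², which is positive for w > 0, so this is a local minimum.
f(1/3) = -2·ln(1/3) + 2 + 7 ≈ 11.1972.

1/3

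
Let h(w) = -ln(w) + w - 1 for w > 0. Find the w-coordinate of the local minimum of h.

1

h'(w) = -1/w + 1 = 0 gives w = 1.
h''(w) = 1/w², which is positive for w > 0, so this is a local minimum.
h(1) = -1·ln(1) + 1 - 1 ≈ 0.0000.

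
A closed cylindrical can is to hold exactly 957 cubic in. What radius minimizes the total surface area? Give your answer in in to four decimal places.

5.3404

With radius r and height h, πr²h = 957 so h = 957/(πr²), and S(r) = 2πr² + 2πrh = 2πr² + 2·957/r.
S'(r) = 4πr − 2·957/r² = 0 ⇒ r³ = 957/(2π), so r ≈ 5.3404 and h = 2r ≈ 10.6809.
S''(r) = 4π + 4·957/r³ > 0, so this is the minimum; S ≈ 537.5958.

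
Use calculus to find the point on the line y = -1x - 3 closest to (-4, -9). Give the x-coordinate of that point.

1

Minimize D(x)^2 = (x + 4)^2 + (-x + 6)^2.
d/dx[D^2] = 2(x + 4) + 2·(-1)·(-x + 6) = 0 ⇒ x = 1.
Then y = -4 and the distance is √(50) ≈ 7.0711.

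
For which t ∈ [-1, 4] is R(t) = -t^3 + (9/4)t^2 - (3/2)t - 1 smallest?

R'(t) = -3t^2 + (9/2)t - 3/2, which vanishes at t = 1/2 and t = 1.
Evaluating at the critical points and endpoints: R(-1) = 15/4,  R(1/2) = -21/16,  R(1) = -5/4,  R(4) = -35.
Hence the absolute minimum is -35 at t = 4.

4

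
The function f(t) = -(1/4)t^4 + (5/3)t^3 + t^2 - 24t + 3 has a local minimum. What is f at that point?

f'(t) = -t^3 + 5t^2 + 2t - 24. Setting f'(t) = 0 gives t ∈ {-2, 3, 4}.
Second-derivative test with f''(t) = -3t^2 + 10t + 2: f''(-2) = -30 < 0 ⇒ local maximum; f''(3) = 5 > 0 ⇒ local minimum; f''(4) = -6 < 0 ⇒ local maximum.
Thus f has its local minimum at t = 3, with value -141/4.

-141/4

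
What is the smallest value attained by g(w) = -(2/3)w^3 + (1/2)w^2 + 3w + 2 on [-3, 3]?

-5/2

Differentiating, g'(w) = -2w^2 + w + 3; which vanishes at w = -1 and w = 3/2.
Evaluating at the critical points and endpoints: g(-3) = 31/2, g(-1) = 1/6, g(3/2) = 43/8, g(3) = -5/2.
Hence the absolute minimum is -5/2 at w = 3.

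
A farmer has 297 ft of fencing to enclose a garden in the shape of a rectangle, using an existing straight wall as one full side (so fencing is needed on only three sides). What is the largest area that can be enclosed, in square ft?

Let the sides perpendicular to the wall have length x and the parallel side y, so 2x + y = 297 and the area is A = xy = x(297 − 2x).
A'(x) = 297 − 4x = 0 gives x = 297/4, and A''(x) = −4 < 0 confirms a maximum.
Then y = 297 − 2·297/4 = 297/2 and A = 88209/8.

88209/8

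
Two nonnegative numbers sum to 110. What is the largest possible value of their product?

With x + y = 110, the product is P(x) = x(110 − x).
P'(x) = 110 − 2x = 0 gives x = 55; P'' = −2 < 0, so this is the maximum.
P = 55·55 = 3025.

3025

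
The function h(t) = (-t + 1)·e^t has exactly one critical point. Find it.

h'(t) = (-1)·e^t + (-t + 1)·1·e^t = (-t)·e^t. Since e^t > 0, the only critical point is t = 0.
h''(0) has the same sign as -1 < 0, so this is a local maximum.
h(0) = (1)·e^(0) ≈ 1.0000.

0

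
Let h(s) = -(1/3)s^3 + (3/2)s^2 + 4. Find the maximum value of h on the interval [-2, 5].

The derivative is -s^2 + 3s, which vanishes at s = 0 and s = 3.
Candidates: h(-2) = 38/3,  h(0) = 4,  h(3) = 17/2,  h(5) = -1/6.
The maximum over the interval is 38/3, attained at s = -2.

38/3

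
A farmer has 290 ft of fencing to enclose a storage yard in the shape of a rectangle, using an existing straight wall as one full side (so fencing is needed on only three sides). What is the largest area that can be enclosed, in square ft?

Let the sides perpendicular to the wall have length x and the parallel side y, so 2x + y = 290 and the area is A = xy = x(290 − 2x).
A'(x) = 290 − 4x = 0 gives x = 145/2, and A''(x) = −4 < 0 confirms a maximum.
Then y = 290 − 2·145/2 = 145 and A = 21025/2.

21025/2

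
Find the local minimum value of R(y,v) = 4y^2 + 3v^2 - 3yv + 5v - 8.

∂R/∂y = 8y - 3v = 0 and ∂R/∂v = -3y + 6v + 5 = 0, so (y, v) = (-5/13, -40/39).
The Hessian has R_{yy} = 8, R_{vv} = 6, R_{yv} = -3, giving D = 39 > 0 with R_{yy} > 0, so the point is a local minimum.
R(-5/13, -40/39) = -412/39.

-412/39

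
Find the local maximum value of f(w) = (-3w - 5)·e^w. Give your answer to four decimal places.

0.2085

Differentiating with the product rule gives f'(w) = (-3w - 8)·e^w. Since e^w > 0, the only critical point is w = -8/3.
f''(-8/3) has the same sign as -3 < 0, so this is a local maximum.
f(-8/3) = (3)·e^(-8/3) ≈ 0.2085.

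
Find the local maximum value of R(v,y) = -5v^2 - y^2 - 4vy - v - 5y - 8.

∂R/∂v = -10v - 4y - 1 = 0 and ∂R/∂y = -4v - 2y - 5 = 0, so (v, y) = (9/2, -23/2).
The Hessian has R_{vv} = -10, R_{yy} = -2, R_{vy} = -4, giving D = 4 > 0 with R_{vv} < 0, so the point is a local maximum.
R(9/2, -23/2) = 37/2.

37/2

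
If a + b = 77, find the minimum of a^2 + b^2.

5929/2

With a + b = 77, a^2 + b^2 = a^2 + (77 − a)^2.
The derivative 2a − 2(77 − a) = 4a − 154 vanishes at a = 77/2; second derivative 4 > 0, a minimum.
The minimum is 2·(77/2)^2 = 5929/2.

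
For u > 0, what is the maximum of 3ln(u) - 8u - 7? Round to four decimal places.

h'(u) = 3/u − 8 = 0 gives u = 3/8.
h''(u) = -3/u², which is negative for u > 0, so this is a local maximum.
h(3/8) = 3·ln(3/8) - 3 - 7 ≈ -12.9425.

-12.9425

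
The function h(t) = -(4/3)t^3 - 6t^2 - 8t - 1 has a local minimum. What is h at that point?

5/3

Critical points: h'(t) = -4t^2 - 12t - 8 vanishes at t = -2, -1.
Second-derivative test with h''(t) = -8t - 12: h''(-2) = 4 > 0 ⇒ local minimum; h''(-1) = -4 < 0 ⇒ local maximum.
Thus h has its local minimum at t = -2, with value 5/3.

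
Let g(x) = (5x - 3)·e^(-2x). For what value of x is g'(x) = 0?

11/10

Differentiating with the product rule gives g'(x) = (-10x + 11)·e^(-2x). Since e^(-2x) > 0, the only critical point is x = 11/10.
g''(11/10) has the same sign as -10 < 0, so this is a local maximum.
g(11/10) = (5/2)·e^(-11/5) ≈ 0.2770.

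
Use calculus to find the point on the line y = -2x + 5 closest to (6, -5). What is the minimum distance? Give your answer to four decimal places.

0.8944

Minimize D(x)^2 = (x - 6)^2 + (-2x + 10)^2.
d/dx[D^2] = 2(x - 6) + 2·(-2)·(-2x + 10) = 0 ⇒ x = 26/5.
Then y = -27/5 and the distance is √(4/5) ≈ 0.8944.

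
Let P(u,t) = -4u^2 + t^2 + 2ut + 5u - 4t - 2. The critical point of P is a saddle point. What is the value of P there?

-39/20

∂P/∂u = -8u + 2t + 5 = 0 and ∂P/∂t = 2u + 2t - 4 = 0, so (u, t) = (9/10, 11/10).
The Hessian has P_{uu} = -8, P_{tt} = 2, P_{ut} = 2, giving D = -20 < 0, so the point is a saddle point.
P(9/10, 11/10) = -39/20.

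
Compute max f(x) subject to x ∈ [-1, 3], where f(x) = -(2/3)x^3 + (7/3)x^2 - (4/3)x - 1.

10/3

Differentiating, f'(x) = -2x^2 + (14/3)x - 4/3; which vanishes at x = 1/3 and x = 2.
Evaluating at the critical points and endpoints: f(-1) = 10/3,  f(1/3) = -98/81,  f(2) = 1/3,  f(3) = -2.
The maximum over the interval is 10/3, attained at x = -1.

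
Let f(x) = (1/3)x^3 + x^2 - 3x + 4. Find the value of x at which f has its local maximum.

f'(x) = x^2 + 2x - 3 = 0 at x = -3, 1.
Second-derivative test with f''(x) = 2x + 2: f''(-3) = -4 < 0 ⇒ local maximum; f''(1) = 4 > 0 ⇒ local minimum.
So the local maximum value is f(-3) = 13.

-3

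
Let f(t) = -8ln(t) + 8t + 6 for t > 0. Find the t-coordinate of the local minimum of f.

f'(t) = -8/t + 8 = 0 gives t = 1.
f''(t) = 8/t², which is positive for t > 0, so this is a local minimum.
f(1) = -8·ln(1) + 8 + 6 ≈ 14.0000.

1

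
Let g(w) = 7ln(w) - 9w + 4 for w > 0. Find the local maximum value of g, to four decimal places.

g'(w) = 7/w − 9 = 0 gives w = 7/9.
g''(w) = -7/w², which is negative for w > 0, so this is a local maximum.
g(7/9) = 7·ln(7/9) - 7 + 4 ≈ -4.7592.

-4.7592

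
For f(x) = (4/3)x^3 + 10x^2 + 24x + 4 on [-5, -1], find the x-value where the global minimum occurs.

Differentiating, f'(x) = 4x^2 + 20x + 24; which vanishes at x = -3 and x = -2.
Evaluating at the critical points and endpoints: f(-5) = -98/3, f(-3) = -14, f(-2) = -44/3, f(-1) = -34/3.
So the minimum is f(-5) = -98/3.

-5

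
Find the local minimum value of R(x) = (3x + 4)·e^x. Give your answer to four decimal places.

-0.2909

By the product rule, R'(x) = (3x + 7)·e^x. Since e^x > 0, the only critical point is x = -7/3.
R''(-7/3) has the same sign as 3 > 0, so this is a local minimum.
R(-7/3) = (-3)·e^(-7/3) ≈ -0.2909.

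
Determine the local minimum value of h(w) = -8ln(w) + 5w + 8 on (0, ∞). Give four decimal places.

12.2400

h'(w) = -8/w + 5 = 0 gives w = 8/5.
h''(w) = 8/w², which is positive for w > 0, so this is a local minimum.
h(8/5) = -8·ln(8/5) + 8 + 8 ≈ 12.2400.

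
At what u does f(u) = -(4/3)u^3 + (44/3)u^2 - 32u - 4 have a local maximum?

f'(u) = -4u^2 + (88/3)u - 32 = 0 at u = 4/3, 6.
Since f''(u) = -8u + 88/3, we get f''(4/3) = 56/3 > 0 ⇒ local minimum; f''(6) = -56/3 < 0 ⇒ local maximum.
Thus f has its local maximum at u = 6, with value 44.

6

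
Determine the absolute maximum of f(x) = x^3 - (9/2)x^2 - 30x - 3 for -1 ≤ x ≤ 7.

43/2

f'(x) = 3x^2 - 9x - 30, whose only zero in [-1, 7] is x = 5.
Candidates: f(-1) = 43/2,  f(5) = -281/2,  f(7) = -181/2.
Hence the absolute maximum is 43/2 at x = -1.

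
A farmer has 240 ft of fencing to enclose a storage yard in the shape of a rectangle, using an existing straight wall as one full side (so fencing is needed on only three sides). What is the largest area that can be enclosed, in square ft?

7200

Let the sides perpendicular to the wall have length x and the parallel side y, so 2x + y = 240 and the area is A = xy = x(240 − 2x).
A'(x) = 240 − 4x = 0 gives x = 60, and A''(x) = −4 < 0 confirms a maximum.
Then y = 240 − 2·60 = 120 and A = 7200.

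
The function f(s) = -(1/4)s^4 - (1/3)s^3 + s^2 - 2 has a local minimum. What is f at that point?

-2

f'(s) = -s^3 - s^2 + 2s = 0 at s = -2, 0, 1.
Second-derivative test with f''(s) = -3s^2 - 2s + 2: f''(-2) = -6 < 0 ⇒ local maximum; f''(0) = 2 > 0 ⇒ local minimum; f''(1) = -3 < 0 ⇒ local maximum.
The local minimum is f(0) = -2.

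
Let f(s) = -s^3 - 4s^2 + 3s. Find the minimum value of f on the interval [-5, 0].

f'(s) = -3s^2 - 8s + 3, whose only zero in [-5, 0] is s = -3.
Evaluating at the critical points and endpoints: f(-5) = 10,  f(-3) = -18,  f(0) = 0.
So the minimum is f(-3) = -18.

-18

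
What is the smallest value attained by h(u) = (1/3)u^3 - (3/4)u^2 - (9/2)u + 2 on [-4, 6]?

-40/3

The derivative is u^2 - (3/2)u - 9/2, which vanishes at u = -3/2 and u = 3.
Compare values at every candidate in [-4, 6]: h(-4) = -40/3; h(-3/2) = 95/16; h(3) = -37/4; h(6) = 20.
The minimum over the interval is -40/3, attained at u = -4.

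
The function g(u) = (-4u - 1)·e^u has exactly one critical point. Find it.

Differentiating with the product rule gives g'(u) = (-4u - 5)·e^u. Since e^u > 0, the only critical point is u = -5/4.
g''(-5/4) has the same sign as -4 < 0, so this is a local maximum.
g(-5/4) = (4)·e^(-5/4) ≈ 1.1460.

-5/4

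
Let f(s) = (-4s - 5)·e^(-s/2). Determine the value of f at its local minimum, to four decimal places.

-5.4983

By the product rule, f'(s) = (2s - 3/2)·e^(-s/2). Since e^(-s/2) > 0, the only critical point is s = 3/4.
f''(3/4) has the same sign as 2 > 0, so this is a local minimum.
f(3/4) = (-8)·e^(-3/8) ≈ -5.4983.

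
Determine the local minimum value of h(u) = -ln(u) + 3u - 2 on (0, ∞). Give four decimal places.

0.0986

h'(u) = -1/u + 3 = 0 gives u = 1/3.
h''(u) = 1/u², which is positive for u > 0, so this is a local minimum.
h(1/3) = -1·ln(1/3) + 1 - 2 ≈ 0.0986.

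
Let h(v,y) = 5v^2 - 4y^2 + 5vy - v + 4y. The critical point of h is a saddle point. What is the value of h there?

∂h/∂v = 10v + 5y - 1 = 0 and ∂h/∂y = 5v - 8y + 4 = 0, so (v, y) = (-4/35, 3/7).
The Hessian has h_{vv} = 10, h_{yy} = -8, h_{vy} = 5, giving D = -105 < 0, so the point is a saddle point.
h(-4/35, 3/7) = 32/35.

32/35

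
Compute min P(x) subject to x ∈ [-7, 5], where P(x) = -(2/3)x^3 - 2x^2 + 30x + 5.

-335/3

Differentiating, P'(x) = -2x^2 - 4x + 30; which vanishes at x = -5 and x = 3.
Compare values at every candidate in [-7, 5]: P(-7) = -223/3; P(-5) = -335/3; P(3) = 59; P(5) = 65/3.
Hence the absolute minimum is -335/3 at x = -5.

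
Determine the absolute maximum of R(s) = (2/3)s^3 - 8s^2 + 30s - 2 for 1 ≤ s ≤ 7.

134/3

Differentiating, R'(s) = 2s^2 - 16s + 30; which vanishes at s = 3 and s = 5.
Candidates: R(1) = 62/3,  R(3) = 34,  R(5) = 94/3,  R(7) = 134/3.
Hence the absolute maximum is 134/3 at s = 7.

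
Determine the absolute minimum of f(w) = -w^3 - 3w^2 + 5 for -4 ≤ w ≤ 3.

Differentiating, f'(w) = -3w^2 - 6w; which vanishes at w = -2 and w = 0.
Candidates: f(-4) = 21, f(-2) = 1, f(0) = 5, f(3) = -49.
Hence the absolute minimum is -49 at w = 3.

-49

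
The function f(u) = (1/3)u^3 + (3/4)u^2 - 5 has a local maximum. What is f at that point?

-71/16

Critical points: f'(u) = u^2 + (3/2)u vanishes at u = -3/2, 0.
Since f''(u) = 2u + 3/2, we get f''(-3/2) = -3/2 < 0 ⇒ local maximum; f''(0) = 3/2 > 0 ⇒ local minimum.
So the local maximum value is f(-3/2) = -71/16.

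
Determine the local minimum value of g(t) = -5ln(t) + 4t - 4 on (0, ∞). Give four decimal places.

-0.1157

g'(t) = -5/t + 4 = 0 gives t = 5/4.
g''(t) = 5/t², which is positive for t > 0, so this is a local minimum.
g(5/4) = -5·ln(5/4) + 5 - 4 ≈ -0.1157.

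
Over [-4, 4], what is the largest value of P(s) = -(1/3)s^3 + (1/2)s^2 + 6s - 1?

P'(s) = -s^2 + s + 6, which vanishes at s = -2 and s = 3.
Compare values at every candidate in [-4, 4]: P(-4) = 13/3, P(-2) = -25/3, P(3) = 25/2, P(4) = 29/3.
Hence the absolute maximum is 25/2 at s = 3.

25/2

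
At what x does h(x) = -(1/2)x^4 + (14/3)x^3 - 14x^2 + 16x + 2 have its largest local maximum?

h'(x) = -2x^3 + 14x^2 - 28x + 16. Setting h'(x) = 0 gives x ∈ {1, 2, 4}.
Second-derivative test with h''(x) = -6x^2 + 28x - 28: h''(1) = -6 < 0 ⇒ local maximum; h''(2) = 4 > 0 ⇒ local minimum; h''(4) = -12 < 0 ⇒ local maximum.
The largest local maximum is h(4) = 38/3.

4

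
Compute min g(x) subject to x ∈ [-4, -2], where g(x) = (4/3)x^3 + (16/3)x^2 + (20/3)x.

-80/3

g'(x) = 4x^2 + (32/3)x + 20/3, which has no zeros in [-4, -2].
Candidates: g(-4) = -80/3,  g(-2) = -8/3.
Hence the absolute minimum is -80/3 at x = -4.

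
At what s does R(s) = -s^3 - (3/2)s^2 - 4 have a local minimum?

R'(s) = -3s^2 - 3s = 0 at s = -1, 0.
Since R''(s) = -6s - 3, we get R''(-1) = 3 > 0 ⇒ local minimum; R''(0) = -3 < 0 ⇒ local maximum.
Thus R has its local minimum at s = -1, with value -9/2.

-1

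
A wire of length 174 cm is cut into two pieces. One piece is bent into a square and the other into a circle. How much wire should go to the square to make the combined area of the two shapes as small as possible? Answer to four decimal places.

Let x be the length used for the square. Square side x/4; circle radius (174−x)/(2π).
A(x) = (x/4)² + π·((174−x)/(2π))² = x²/16 + (174−x)²/(4π) for 0 ≤ x ≤ 174. A'(x) = x/8 − (174−x)/(2π) = 0 gives x = 4·174/(π+4) ≈ 97.4573.
A'' = 1/8 + 1/(2π) > 0, so this gives the minimum combined area; x ≈ 97.4573 cm to the square.

97.4573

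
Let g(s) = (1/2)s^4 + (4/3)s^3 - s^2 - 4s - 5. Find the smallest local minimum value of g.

g'(s) = 2s^3 + 4s^2 - 2s - 4. Setting g'(s) = 0 gives s ∈ {-2, -1, 1}.
g''(s) = 6s^2 + 8s - 2. g''(-2) = 6 > 0 ⇒ local minimum; g''(-1) = -4 < 0 ⇒ local maximum; g''(1) = 12 > 0 ⇒ local minimum.
The smallest local minimum is g(1) = -49/6.

-49/6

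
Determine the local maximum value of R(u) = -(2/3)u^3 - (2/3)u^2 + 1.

1

Critical points: R'(u) = -2u^2 - (4/3)u vanishes at u = -2/3, 0.
R''(u) = -4u - 4/3. R''(-2/3) = 4/3 > 0 ⇒ local minimum; R''(0) = -4/3 < 0 ⇒ local maximum.
So the local maximum value is R(0) = 1.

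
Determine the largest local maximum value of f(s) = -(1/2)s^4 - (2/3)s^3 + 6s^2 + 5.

73/2

Critical points: f'(s) = -2s^3 - 2s^2 + 12s vanishes at s = -3, 0, 2.
f''(s) = -6s^2 - 4s + 12. f''(-3) = -30 < 0 ⇒ local maximum; f''(0) = 12 > 0 ⇒ local minimum; f''(2) = -20 < 0 ⇒ local maximum.
Thus f has its largest local maximum at s = -3, with value 73/2.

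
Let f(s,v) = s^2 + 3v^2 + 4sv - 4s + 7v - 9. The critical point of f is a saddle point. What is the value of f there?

∂f/∂s = 2s + 4v - 4 = 0 and ∂f/∂v = 4s + 6v + 7 = 0, so (s, v) = (-13, 15/2).
The Hessian has f_{ss} = 2, f_{vv} = 6, f_{sv} = 4, giving D = -4 < 0, so the point is a saddle point.
f(-13, 15/2) = 173/4.

173/4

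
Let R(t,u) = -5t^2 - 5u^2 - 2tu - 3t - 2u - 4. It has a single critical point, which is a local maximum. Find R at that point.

-331/96

∂R/∂t = -10t - 2u - 3 = 0 and ∂R/∂u = -2t - 10u - 2 = 0, so (t, u) = (-13/48, -7/48).
The Hessian has R_{tt} = -10, R_{uu} = -10, R_{tu} = -2, giving D = 96 > 0 with R_{tt} < 0, so the point is a local maximum.
R(-13/48, -7/48) = -331/96.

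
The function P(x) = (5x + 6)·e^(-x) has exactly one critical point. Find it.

By the product rule, P'(x) = (-5x - 1)·e^(-x). Since e^(-x) > 0, the only critical point is x = -1/5.
P''(-1/5) has the same sign as -5 < 0, so this is a local maximum.
P(-1/5) = (5)·e^(1/5) ≈ 6.1070.

-1/5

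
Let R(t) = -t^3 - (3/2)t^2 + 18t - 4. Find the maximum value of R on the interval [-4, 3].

18

The derivative is -3t^2 - 3t + 18, which vanishes at t = -3 and t = 2.
Compare values at every candidate in [-4, 3]: R(-4) = -36, R(-3) = -89/2, R(2) = 18, R(3) = 19/2.
So the maximum is R(2) = 18.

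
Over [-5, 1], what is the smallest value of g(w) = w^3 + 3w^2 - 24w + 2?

g'(w) = 3w^2 + 6w - 24, whose only zero in [-5, 1] is w = -4.
Evaluating at the critical points and endpoints: g(-5) = 72, g(-4) = 82, g(1) = -18.
Hence the absolute minimum is -18 at w = 1.

-18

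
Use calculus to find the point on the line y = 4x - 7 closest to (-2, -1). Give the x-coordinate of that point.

22/17

Minimize D(x)^2 = (x + 2)^2 + (4x - 6)^2.
d/dx[D^2] = 2(x + 2) + 2·4·(4x - 6) = 0 ⇒ x = 22/17.
Then y = -31/17 and the distance is √(196/17) ≈ 3.3955.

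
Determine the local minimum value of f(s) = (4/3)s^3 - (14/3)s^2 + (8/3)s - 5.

-23/3

f'(s) = 4s^2 - (28/3)s + 8/3. Setting f'(s) = 0 gives s ∈ {1/3, 2}.
f''(s) = 8s - 28/3. f''(1/3) = -20/3 < 0 ⇒ local maximum; f''(2) = 20/3 > 0 ⇒ local minimum.
So the local minimum value is f(2) = -23/3.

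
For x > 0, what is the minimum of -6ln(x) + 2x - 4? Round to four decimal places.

-4.5917

g'(x) = -6/x + 2 = 0 gives x = 3.
g''(x) = 6/x², which is positive for x > 0, so this is a local minimum.
g(3) = -6·ln(3) + 6 - 4 ≈ -4.5917.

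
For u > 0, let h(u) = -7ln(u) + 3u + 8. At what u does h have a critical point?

7/3

h'(u) = -7/u + 3 = 0 gives u = 7/3.
h''(u) = 7/u², which is positive for u > 0, so this is a local minimum.
h(7/3) = -7·ln(7/3) + 7 + 8 ≈ 9.0689.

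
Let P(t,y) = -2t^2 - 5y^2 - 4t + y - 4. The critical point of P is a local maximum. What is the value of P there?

-39/20

∂P/∂t = -4t - 4 = 0 and ∂P/∂y = -10y + 1 = 0, so (t, y) = (-1, 1/10).
The Hessian has P_{tt} = -4, P_{yy} = -10, P_{ty} = 0, giving D = 40 > 0 with P_{tt} < 0, so the point is a local maximum.
P(-1, 1/10) = -39/20.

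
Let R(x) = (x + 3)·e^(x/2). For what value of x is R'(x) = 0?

-5

Differentiating with the product rule gives R'(x) = ((1/2)x + 5/2)·e^(x/2). Since e^(x/2) > 0, the only critical point is x = -5.
R''(-5) has the same sign as 1/2 > 0, so this is a local minimum.
R(-5) = (-2)·e^(-5/2) ≈ -0.1642.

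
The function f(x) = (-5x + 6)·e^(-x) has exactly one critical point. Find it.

11/5

By the product rule, f'(x) = (5x - 11)·e^(-x). Since e^(-x) > 0, the only critical point is x = 11/5.
f''(11/5) has the same sign as 5 > 0, so this is a local minimum.
f(11/5) = (-5)·e^(-11/5) ≈ -0.5540.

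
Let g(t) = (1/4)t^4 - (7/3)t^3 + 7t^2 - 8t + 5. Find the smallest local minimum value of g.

-1/3

g'(t) = t^3 - 7t^2 + 14t - 8. Setting g'(t) = 0 gives t ∈ {1, 2, 4}.
Since g''(t) = 3t^2 - 14t + 14, we get g''(1) = 3 > 0 ⇒ local minimum; g''(2) = -2 < 0 ⇒ local maximum; g''(4) = 6 > 0 ⇒ local minimum.
The smallest local minimum is g(4) = -1/3.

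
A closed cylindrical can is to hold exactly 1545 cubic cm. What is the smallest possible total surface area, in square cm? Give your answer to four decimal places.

739.8327

With radius r and height h, πr²h = 1545 so h = 1545/(πr²), and S(r) = 2πr² + 2πrh = 2πr² + 2·1545/r.
S'(r) = 4πr − 2·1545/r² = 0 ⇒ r³ = 1545/(2π), so r ≈ 6.2649 and h = 2r ≈ 12.5299.
S''(r) = 4π + 4·1545/r³ > 0, so this is the minimum; S ≈ 739.8327.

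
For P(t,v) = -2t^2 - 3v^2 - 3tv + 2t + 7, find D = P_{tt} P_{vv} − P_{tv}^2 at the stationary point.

∂P/∂t = -4t - 3v + 2 = 0 and ∂P/∂v = -3t - 6v = 0, so (t, v) = (4/5, -2/5).
The Hessian has P_{tt} = -4, P_{vv} = -6, P_{tv} = -3, giving D = 15 > 0 with P_{tt} < 0, so the point is a local maximum.
D = (-4)·(-6) − (-3)^2 = 15.

15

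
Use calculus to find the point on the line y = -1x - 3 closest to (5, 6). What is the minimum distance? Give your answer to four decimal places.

Minimize D(x)^2 = (x - 5)^2 + (-x - 9)^2.
d/dx[D^2] = 2(x - 5) + 2·(-1)·(-x - 9) = 0 ⇒ x = -2.
Then y = -1 and the distance is √(98) ≈ 9.8995.

9.8995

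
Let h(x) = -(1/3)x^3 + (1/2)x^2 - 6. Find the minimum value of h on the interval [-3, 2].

Differentiating, h'(x) = -x^2 + x; which vanishes at x = 0 and x = 1.
Candidates: h(-3) = 15/2, h(0) = -6, h(1) = -35/6, h(2) = -20/3.
So the minimum is h(2) = -20/3.

-20/3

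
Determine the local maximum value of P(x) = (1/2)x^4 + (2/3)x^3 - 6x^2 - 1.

-1

Critical points: P'(x) = 2x^3 + 2x^2 - 12x vanishes at x = -3, 0, 2.
P''(x) = 6x^2 + 4x - 12. P''(-3) = 30 > 0 ⇒ local minimum; P''(0) = -12 < 0 ⇒ local maximum; P''(2) = 20 > 0 ⇒ local minimum.
Thus P has its local maximum at x = 0, with value -1.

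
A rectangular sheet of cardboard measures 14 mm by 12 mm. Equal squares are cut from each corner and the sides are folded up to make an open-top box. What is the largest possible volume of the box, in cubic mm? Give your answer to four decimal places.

With cut size x, the volume is V(x) = x(14 − 2x)(12 − 2x) for 0 < x < 6.
V'(x) = 12x^2 − 104x + 168. Setting V'(x) = 0 gives x ≈ 2.1475 (the root in (0, 6)).
V''(x) = 24x − 104 is negative there, so this is the maximum; V ≈ 160.5837.

160.5837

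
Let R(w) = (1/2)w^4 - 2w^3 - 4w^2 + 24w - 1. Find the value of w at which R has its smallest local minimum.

-2

R'(w) = 2w^3 - 6w^2 - 8w + 24 = 0 at w = -2, 2, 3.
Second-derivative test with R''(w) = 6w^2 - 12w - 8: R''(-2) = 40 > 0 ⇒ local minimum; R''(2) = -8 < 0 ⇒ local maximum; R''(3) = 10 > 0 ⇒ local minimum.
Thus R has its smallest local minimum at w = -2, with value -41.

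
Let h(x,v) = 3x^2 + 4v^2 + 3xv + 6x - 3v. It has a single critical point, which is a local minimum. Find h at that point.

-75/13

∂h/∂x = 6x + 3v + 6 = 0 and ∂h/∂v = 3x + 8v - 3 = 0, so (x, v) = (-19/13, 12/13).
The Hessian has h_{xx} = 6, h_{vv} = 8, h_{xv} = 3, giving D = 39 > 0 with h_{xx} > 0, so the point is a local minimum.
h(-19/13, 12/13) = -75/13.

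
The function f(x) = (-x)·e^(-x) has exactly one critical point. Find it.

f'(x) = (-1)·e^(-x) + (-x)·(-1)·e^(-x) = (x - 1)·e^(-x). Since e^(-x) > 0, the only critical point is x = 1.
f''(1) has the same sign as 1 > 0, so this is a local minimum.
f(1) = (-1)·e^(-1) ≈ -0.3679.

1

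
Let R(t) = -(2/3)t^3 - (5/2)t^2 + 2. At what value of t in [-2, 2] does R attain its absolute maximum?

0

R'(t) = -2t^2 - 5t, whose only zero in [-2, 2] is t = 0.
Candidates: R(-2) = -8/3; R(0) = 2; R(2) = -40/3.
Hence the absolute maximum is 2 at t = 0.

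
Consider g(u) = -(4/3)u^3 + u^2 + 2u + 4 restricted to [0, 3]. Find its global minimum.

-17

g'(u) = -4u^2 + 2u + 2, whose only zero in [0, 3] is u = 1.
Candidates: g(0) = 4,  g(1) = 17/3,  g(3) = -17.
The minimum over the interval is -17, attained at u = 3.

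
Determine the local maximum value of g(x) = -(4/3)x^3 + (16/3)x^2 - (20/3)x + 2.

-38/81

g'(x) = -4x^2 + (32/3)x - 20/3. Setting g'(x) = 0 gives x ∈ {1, 5/3}.
g''(x) = -8x + 32/3. g''(1) = 8/3 > 0 ⇒ local minimum; g''(5/3) = -8/3 < 0 ⇒ local maximum.
The local maximum is g(5/3) = -38/81.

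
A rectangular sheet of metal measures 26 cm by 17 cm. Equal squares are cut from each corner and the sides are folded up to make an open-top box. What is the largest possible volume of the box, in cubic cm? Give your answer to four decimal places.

665.9477

With cut size x, the volume is V(x) = x(26 − 2x)(17 − 2x) for 0 < x < 8.5.
V'(x) = 12x^2 − 172x + 442. Setting V'(x) = 0 gives x ≈ 3.3551 (the root in (0, 8.5)).
V''(x) = 24x − 172 is negative there, so this is the maximum; V ≈ 665.9477.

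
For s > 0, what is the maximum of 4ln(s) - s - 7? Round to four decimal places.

-5.4548

f'(s) = 4/s − 1 = 0 gives s = 4.
f''(s) = -4/s², which is negative for s > 0, so this is a local maximum.
f(4) = 4·ln(4) - 4 - 7 ≈ -5.4548.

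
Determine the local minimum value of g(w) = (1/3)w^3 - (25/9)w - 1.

g'(w) = w^2 - 25/9 = 0 at w = -5/3, 5/3.
Since g''(w) = 2w, we get g''(-5/3) = -10/3 < 0 ⇒ local maximum; g''(5/3) = 10/3 > 0 ⇒ local minimum.
So the local minimum value is g(5/3) = -331/81.

-331/81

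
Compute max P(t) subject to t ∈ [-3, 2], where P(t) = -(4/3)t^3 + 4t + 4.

The derivative is -4t^2 + 4, which vanishes at t = -1 and t = 1.
Compare values at every candidate in [-3, 2]: P(-3) = 28; P(-1) = 4/3; P(1) = 20/3; P(2) = 4/3.
So the maximum is P(-3) = 28.

28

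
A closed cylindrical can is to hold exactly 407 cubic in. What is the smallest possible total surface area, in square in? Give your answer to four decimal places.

304.0261

With radius r and height h, πr²h = 407 so h = 407/(πr²), and S(r) = 2πr² + 2πrh = 2πr² + 2·407/r.
S'(r) = 4πr − 2·407/r² = 0 ⇒ r³ = 407/(2π), so r ≈ 4.0161 and h = 2r ≈ 8.0322.
S''(r) = 4π + 4·407/r³ > 0, so this is the minimum; S ≈ 304.0261.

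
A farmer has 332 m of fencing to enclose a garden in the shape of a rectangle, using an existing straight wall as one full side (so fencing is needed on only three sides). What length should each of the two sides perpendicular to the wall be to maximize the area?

Let the sides perpendicular to the wall have length x and the parallel side y, so 2x + y = 332 and the area is A = xy = x(332 − 2x).
A'(x) = 332 − 4x = 0 gives x = 83, and A''(x) = −4 < 0 confirms a maximum.
Then y = 332 − 2·83 = 166 and A = 13778.

83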